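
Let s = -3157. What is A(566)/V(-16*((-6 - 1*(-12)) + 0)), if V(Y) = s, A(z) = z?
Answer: -566/3157 ≈ -0.17928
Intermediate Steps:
V(Y) = -3157
A(566)/V(-16*((-6 - 1*(-12)) + 0)) = 566/(-3157) = 566*(-1/3157) = -566/3157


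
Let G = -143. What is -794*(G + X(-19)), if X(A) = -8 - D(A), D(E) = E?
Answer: 104808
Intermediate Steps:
X(A) = -8 - A
-794*(G + X(-19)) = -794*(-143 + (-8 - 1*(-19))) = -794*(-143 + (-8 + 19)) = -794*(-143 + 11) = -794*(-132) = 104808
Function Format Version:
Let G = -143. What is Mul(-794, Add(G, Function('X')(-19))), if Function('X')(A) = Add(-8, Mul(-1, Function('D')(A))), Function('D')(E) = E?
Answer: 104808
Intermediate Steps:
Function('X')(A) = Add(-8, Mul(-1, A))
Mul(-794, Add(G, Function('X')(-19))) = Mul(-794, Add(-143, Add(-8, Mul(-1, -19)))) = Mul(-794, Add(-143, Add(-8, 19))) = Mul(-794, Add(-143, 11)) = Mul(-794, -132) = 104808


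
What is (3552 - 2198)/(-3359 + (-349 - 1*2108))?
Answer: -677/2908 ≈ -0.23281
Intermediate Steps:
(3552 - 2198)/(-3359 + (-349 - 1*2108)) = 1354/(-3359 + (-349 - 2108)) = 1354/(-3359 - 2457) = 1354/(-5816) = 1354*(-1/5816) = -677/2908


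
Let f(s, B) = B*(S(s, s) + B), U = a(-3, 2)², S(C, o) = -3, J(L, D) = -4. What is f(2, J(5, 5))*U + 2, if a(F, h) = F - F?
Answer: 2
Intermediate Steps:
a(F, h) = 0
U = 0 (U = 0² = 0)
f(s, B) = B*(-3 + B)
f(2, J(5, 5))*U + 2 = -4*(-3 - 4)*0 + 2 = -4*(-7)*0 + 2 = 28*0 + 2 = 0 + 2 = 2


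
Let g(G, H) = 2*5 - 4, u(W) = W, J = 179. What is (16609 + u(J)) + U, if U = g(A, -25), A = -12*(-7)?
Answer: 16794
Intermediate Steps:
A = 84
g(G, H) = 6 (g(G, H) = 10 - 4 = 6)
U = 6
(16609 + u(J)) + U = (16609 + 179) + 6 = 16788 + 6 = 16794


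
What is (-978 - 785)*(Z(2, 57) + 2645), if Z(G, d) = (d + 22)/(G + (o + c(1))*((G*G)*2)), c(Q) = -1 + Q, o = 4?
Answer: -158685867/34 ≈ -4.6672e+6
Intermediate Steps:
Z(G, d) = (22 + d)/(G + 8*G²) (Z(G, d) = (d + 22)/(G + (4 + (-1 + 1))*((G*G)*2)) = (22 + d)/(G + (4 + 0)*(G²*2)) = (22 + d)/(G + 4*(2*G²)) = (22 + d)/(G + 8*G²))
(-978 - 785)*(Z(2, 57) + 2645) = (-978 - 785)*((22 + 57)/(2*(1 + 8*2)) + 2645) = -1763*((½)*79/(1 + 16) + 2645) = -1763*((½)*79/17 + 2645) = -1763*((½)*(1/17)*79 + 2645) = -1763*(79/34 + 2645) = -1763*90009/34 = -158685867/34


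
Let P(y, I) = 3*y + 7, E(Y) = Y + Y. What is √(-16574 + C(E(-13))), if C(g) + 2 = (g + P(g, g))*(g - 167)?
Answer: √2145 ≈ 46.314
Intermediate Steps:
E(Y) = 2*Y
P(y, I) = 7 + 3*y
C(g) = -2 + (-167 + g)*(7 + 4*g) (C(g) = -2 + (g + (7 + 3*g))*(g - 167) = -2 + (7 + 4*g)*(-167 + g) = -2 + (-167 + g)*(7 + 4*g))
√(-16574 + C(E(-13))) = √(-16574 + (-1171 - 1322*(-13) + 4*(2*(-13))²)) = √(-16574 + (-1171 - 661*(-26) + 4*(-26)²)) = √(-16574 + (-1171 + 17186 + 4*676)) = √(-16574 + (-1171 + 17186 + 2704)) = √(-16574 + 18719) = √2145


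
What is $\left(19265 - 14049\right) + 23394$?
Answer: $28610$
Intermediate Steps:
$\left(19265 - 14049\right) + 23394 = 5216 + 23394 = 28610$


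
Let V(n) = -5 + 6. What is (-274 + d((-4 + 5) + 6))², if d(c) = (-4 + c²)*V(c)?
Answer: 52441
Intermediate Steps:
V(n) = 1
d(c) = -4 + c² (d(c) = (-4 + c²)*1 = -4 + c²)
(-274 + d((-4 + 5) + 6))² = (-274 + (-4 + ((-4 + 5) + 6)²))² = (-274 + (-4 + (1 + 6)²))² = (-274 + (-4 + 7²))² = (-274 + (-4 + 49))² = (-274 + 45)² = (-229)² = 52441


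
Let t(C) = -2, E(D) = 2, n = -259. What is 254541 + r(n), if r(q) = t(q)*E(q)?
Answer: 254537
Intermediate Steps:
r(q) = -4 (r(q) = -2*2 = -4)
254541 + r(n) = 254541 - 4 = 254537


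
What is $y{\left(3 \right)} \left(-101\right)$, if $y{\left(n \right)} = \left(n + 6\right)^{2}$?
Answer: $-8181$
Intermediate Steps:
$y{\left(n \right)} = \left(6 + n\right)^{2}$
$y{\left(3 \right)} \left(-101\right) = \left(6 + 3\right)^{2} \left(-101\right) = 9^{2} \left(-101\right) = 81 \left(-101\right) = -8181$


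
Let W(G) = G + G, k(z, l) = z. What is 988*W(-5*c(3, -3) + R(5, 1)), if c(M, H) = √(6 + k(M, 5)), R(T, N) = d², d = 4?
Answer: 1976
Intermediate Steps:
R(T, N) = 16 (R(T, N) = 4² = 16)
c(M, H) = √(6 + M)
W(G) = 2*G
988*W(-5*c(3, -3) + R(5, 1)) = 988*(2*(-5*√(6 + 3) + 16)) = 988*(2*(-5*√9 + 16)) = 988*(2*(-5*3 + 16)) = 988*(2*(-15 + 16)) = 988*(2*1) = 988*2 = 1976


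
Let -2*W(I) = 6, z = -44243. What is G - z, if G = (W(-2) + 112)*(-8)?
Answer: 43371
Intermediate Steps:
W(I) = -3 (W(I) = -½*6 = -3)
G = -872 (G = (-3 + 112)*(-8) = 109*(-8) = -872)
G - z = -872 - 1*(-44243) = -872 + 44243 = 43371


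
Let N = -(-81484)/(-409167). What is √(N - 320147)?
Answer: I*√5955365175247279/136389 ≈ 565.82*I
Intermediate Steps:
N = -81484/409167 (N = -(-81484)*(-1)/409167 = -1*81484/409167 = -81484/409167 ≈ -0.19915)
√(N - 320147) = √(-81484/409167 - 320147) = √(-130993669033/409167) = I*√5955365175247279/136389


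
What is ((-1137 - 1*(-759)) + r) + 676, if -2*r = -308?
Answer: 452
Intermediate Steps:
r = 154 (r = -½*(-308) = 154)
((-1137 - 1*(-759)) + r) + 676 = ((-1137 - 1*(-759)) + 154) + 676 = ((-1137 + 759) + 154) + 676 = (-378 + 154) + 676 = -224 + 676 = 452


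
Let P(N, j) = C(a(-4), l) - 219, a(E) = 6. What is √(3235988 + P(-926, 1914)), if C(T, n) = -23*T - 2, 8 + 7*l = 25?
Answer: √3235629 ≈ 1798.8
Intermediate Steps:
l = 17/7 (l = -8/7 + (⅐)*25 = -8/7 + 25/7 = 17/7 ≈ 2.4286)
C(T, n) = -2 - 23*T
P(N, j) = -359 (P(N, j) = (-2 - 23*6) - 219 = (-2 - 138) - 219 = -140 - 219 = -359)
√(3235988 + P(-926, 1914)) = √(3235988 - 359) = √3235629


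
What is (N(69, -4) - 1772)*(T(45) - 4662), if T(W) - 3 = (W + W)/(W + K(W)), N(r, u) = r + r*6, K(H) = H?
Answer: 6004162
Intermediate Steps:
N(r, u) = 7*r (N(r, u) = r + 6*r = 7*r)
T(W) = 4 (T(W) = 3 + (W + W)/(W + W) = 3 + (2*W)/((2*W)) = 3 + (2*W)*(1/(2*W)) = 3 + 1 = 4)
(N(69, -4) - 1772)*(T(45) - 4662) = (7*69 - 1772)*(4 - 4662) = (483 - 1772)*(-4658) = -1289*(-4658) = 6004162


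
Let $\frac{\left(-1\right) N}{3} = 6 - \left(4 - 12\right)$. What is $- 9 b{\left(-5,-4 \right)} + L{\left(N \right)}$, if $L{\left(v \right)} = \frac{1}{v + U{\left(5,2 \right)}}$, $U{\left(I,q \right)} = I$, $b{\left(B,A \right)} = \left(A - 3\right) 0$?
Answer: $- \frac{1}{37} \approx -0.027027$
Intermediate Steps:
$b{\left(B,A \right)} = 0$ ($b{\left(B,A \right)} = \left(-3 + A\right) 0 = 0$)
$N = -42$ ($N = - 3 \left(6 - \left(4 - 12\right)\right) = - 3 \left(6 - -8\right) = - 3 \left(6 + \left(-4 + 12\right)\right) = - 3 \left(6 + 8\right) = \left(-3\right) 14 = -42$)
$L{\left(v \right)} = \frac{1}{5 + v}$ ($L{\left(v \right)} = \frac{1}{v + 5} = \frac{1}{5 + v}$)
$- 9 b{\left(-5,-4 \right)} + L{\left(N \right)} = \left(-9\right) 0 + \frac{1}{5 - 42} = 0 + \frac{1}{-37} = 0 - \frac{1}{37} = - \frac{1}{37}$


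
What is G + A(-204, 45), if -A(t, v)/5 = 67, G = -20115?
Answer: -20450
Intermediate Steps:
A(t, v) = -335 (A(t, v) = -5*67 = -335)
G + A(-204, 45) = -20115 - 335 = -20450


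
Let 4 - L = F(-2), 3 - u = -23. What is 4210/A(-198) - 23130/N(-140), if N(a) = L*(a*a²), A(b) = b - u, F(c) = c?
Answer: -10313729/548800 ≈ -18.793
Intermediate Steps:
u = 26 (u = 3 - 1*(-23) = 3 + 23 = 26)
L = 6 (L = 4 - 1*(-2) = 4 + 2 = 6)
A(b) = -26 + b (A(b) = b - 1*26 = b - 26 = -26 + b)
N(a) = 6*a³ (N(a) = 6*(a*a²) = 6*a³)
4210/A(-198) - 23130/N(-140) = 4210/(-26 - 198) - 23130/(6*(-140)³) = 4210/(-224) - 23130/(6*(-2744000)) = 4210*(-1/224) - 23130/(-16464000) = -2105/112 - 23130*(-1/16464000) = -2105/112 + 771/548800 = -10313729/548800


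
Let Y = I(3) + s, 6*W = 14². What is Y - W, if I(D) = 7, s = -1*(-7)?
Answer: -56/3 ≈ -18.667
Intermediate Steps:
W = 98/3 (W = (⅙)*14² = (⅙)*196 = 98/3 ≈ 32.667)
s = 7
Y = 14 (Y = 7 + 7 = 14)
Y - W = 14 - 1*98/3 = 14 - 98/3 = -56/3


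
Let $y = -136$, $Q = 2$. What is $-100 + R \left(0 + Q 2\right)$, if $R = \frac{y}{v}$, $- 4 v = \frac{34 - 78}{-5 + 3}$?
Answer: $- \frac{12}{11} \approx -1.0909$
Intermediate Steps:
$v = - \frac{11}{2}$ ($v = - \frac{\left(34 - 78\right) \frac{1}{-5 + 3}}{4} = - \frac{\left(-44\right) \frac{1}{-2}}{4} = - \frac{\left(-44\right) \left(- \frac{1}{2}\right)}{4} = \left(- \frac{1}{4}\right) 22 = - \frac{11}{2} \approx -5.5$)
$R = \frac{272}{11}$ ($R = - \frac{136}{- \frac{11}{2}} = \left(-136\right) \left(- \frac{2}{11}\right) = \frac{272}{11} \approx 24.727$)
$-100 + R \left(0 + Q 2\right) = -100 + \frac{272 \left(0 + 2 \cdot 2\right)}{11} = -100 + \frac{272 \left(0 + 4\right)}{11} = -100 + \frac{272}{11} \cdot 4 = -100 + \frac{1088}{11} = - \frac{12}{11}$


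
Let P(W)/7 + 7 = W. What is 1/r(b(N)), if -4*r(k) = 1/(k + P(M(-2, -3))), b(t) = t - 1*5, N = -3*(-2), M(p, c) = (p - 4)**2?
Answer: -816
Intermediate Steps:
M(p, c) = (-4 + p)**2
P(W) = -49 + 7*W
N = 6
b(t) = -5 + t (b(t) = t - 5 = -5 + t)
r(k) = -1/(4*(203 + k)) (r(k) = -1/(4*(k + (-49 + 7*(-4 - 2)**2))) = -1/(4*(k + (-49 + 7*(-6)**2))) = -1/(4*(k + (-49 + 7*36))) = -1/(4*(k + (-49 + 252))) = -1/(4*(k + 203)) = -1/(4*(203 + k)))
1/r(b(N)) = 1/(-1/(812 + 4*(-5 + 6))) = 1/(-1/(812 + 4*1)) = 1/(-1/(812 + 4)) = 1/(-1/816) = -816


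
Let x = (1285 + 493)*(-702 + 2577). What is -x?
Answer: -3333750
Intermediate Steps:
x = 3333750 (x = 1778*1875 = 3333750)
-x = -1*3333750 = -3333750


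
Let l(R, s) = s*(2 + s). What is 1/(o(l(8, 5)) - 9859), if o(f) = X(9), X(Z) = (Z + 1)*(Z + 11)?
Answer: -1/9659 ≈ -0.00010353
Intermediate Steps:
X(Z) = (1 + Z)*(11 + Z)
o(f) = 200 (o(f) = 11 + 9² + 12*9 = 11 + 81 + 108 = 200)
1/(o(l(8, 5)) - 9859) = 1/(200 - 9859) = 1/(-9659) = -1/9659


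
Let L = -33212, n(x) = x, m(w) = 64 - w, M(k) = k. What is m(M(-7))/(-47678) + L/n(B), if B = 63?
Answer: -1583486209/3003714 ≈ -527.18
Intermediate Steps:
m(M(-7))/(-47678) + L/n(B) = (64 - 1*(-7))/(-47678) - 33212/63 = (64 + 7)*(-1/47678) - 33212*1/63 = 71*(-1/47678) - 33212/63 = -71/47678 - 33212/63 = -1583486209/3003714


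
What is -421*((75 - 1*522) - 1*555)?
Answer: 421842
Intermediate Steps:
-421*((75 - 1*522) - 1*555) = -421*((75 - 522) - 555) = -421*(-447 - 555) = -421*(-1002) = 421842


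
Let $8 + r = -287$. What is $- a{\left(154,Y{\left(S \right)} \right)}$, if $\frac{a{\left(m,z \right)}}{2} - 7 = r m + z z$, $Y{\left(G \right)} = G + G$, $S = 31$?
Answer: $83158$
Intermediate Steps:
$r = -295$ ($r = -8 - 287 = -295$)
$Y{\left(G \right)} = 2 G$
$a{\left(m,z \right)} = 14 - 590 m + 2 z^{2}$ ($a{\left(m,z \right)} = 14 + 2 \left(- 295 m + z z\right) = 14 + 2 \left(- 295 m + z^{2}\right) = 14 + 2 \left(z^{2} - 295 m\right) = 14 - \left(- 2 z^{2} + 590 m\right) = 14 - 590 m + 2 z^{2}$)
$- a{\left(154,Y{\left(S \right)} \right)} = - (14 - 90860 + 2 \left(2 \cdot 31\right)^{2}) = - (14 - 90860 + 2 \cdot 62^{2}) = - (14 - 90860 + 2 \cdot 3844) = - (14 - 90860 + 7688) = \left(-1\right) \left(-83158\right) = 83158$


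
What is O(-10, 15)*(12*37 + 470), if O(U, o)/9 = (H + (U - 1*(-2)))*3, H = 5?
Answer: -74034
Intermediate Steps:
O(U, o) = 189 + 27*U (O(U, o) = 9*((5 + (U - 1*(-2)))*3) = 9*((5 + (U + 2))*3) = 9*((5 + (2 + U))*3) = 9*((7 + U)*3) = 9*(21 + 3*U) = 189 + 27*U)
O(-10, 15)*(12*37 + 470) = (189 + 27*(-10))*(12*37 + 470) = (189 - 270)*(444 + 470) = -81*914 = -74034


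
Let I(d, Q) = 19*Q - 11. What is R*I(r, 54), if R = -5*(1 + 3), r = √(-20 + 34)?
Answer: -20300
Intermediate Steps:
r = √14 ≈ 3.7417
I(d, Q) = -11 + 19*Q
R = -20 (R = -5*4 = -20)
R*I(r, 54) = -20*(-11 + 19*54) = -20*(-11 + 1026) = -20*1015 = -20300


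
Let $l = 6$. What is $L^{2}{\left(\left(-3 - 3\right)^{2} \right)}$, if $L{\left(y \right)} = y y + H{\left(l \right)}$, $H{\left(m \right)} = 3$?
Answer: $1687401$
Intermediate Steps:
$L{\left(y \right)} = 3 + y^{2}$ ($L{\left(y \right)} = y y + 3 = y^{2} + 3 = 3 + y^{2}$)
$L^{2}{\left(\left(-3 - 3\right)^{2} \right)} = \left(3 + \left(\left(-3 - 3\right)^{2}\right)^{2}\right)^{2} = \left(3 + \left(\left(-6\right)^{2}\right)^{2}\right)^{2} = \left(3 + 36^{2}\right)^{2} = \left(3 + 1296\right)^{2} = 1299^{2} = 1687401$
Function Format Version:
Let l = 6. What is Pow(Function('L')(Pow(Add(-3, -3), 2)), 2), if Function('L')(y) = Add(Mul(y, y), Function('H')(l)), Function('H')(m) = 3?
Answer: 1687401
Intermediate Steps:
Function('L')(y) = Add(3, Pow(y, 2)) (Function('L')(y) = Add(Mul(y, y), 3) = Add(Pow(y, 2), 3) = Add(3, Pow(y, 2)))
Pow(Function('L')(Pow(Add(-3, -3), 2)), 2) = Pow(Add(3, Pow(Pow(Add(-3, -3), 2), 2)), 2) = Pow(Add(3, Pow(Pow(-6, 2), 2)), 2) = Pow(Add(3, Pow(36, 2)), 2) = Pow(Add(3, 1296), 2) = Pow(1299, 2) = 1687401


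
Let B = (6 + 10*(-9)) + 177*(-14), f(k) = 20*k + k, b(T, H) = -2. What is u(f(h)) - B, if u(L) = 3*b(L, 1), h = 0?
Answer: 2556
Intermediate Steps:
f(k) = 21*k
u(L) = -6 (u(L) = 3*(-2) = -6)
B = -2562 (B = (6 - 90) - 2478 = -84 - 2478 = -2562)
u(f(h)) - B = -6 - 1*(-2562) = -6 + 2562 = 2556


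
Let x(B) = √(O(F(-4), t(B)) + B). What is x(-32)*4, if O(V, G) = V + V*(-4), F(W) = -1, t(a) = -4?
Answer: 4*I*√29 ≈ 21.541*I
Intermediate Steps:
O(V, G) = -3*V (O(V, G) = V - 4*V = -3*V)
x(B) = √(3 + B) (x(B) = √(-3*(-1) + B) = √(3 + B))
x(-32)*4 = √(3 - 32)*4 = √(-29)*4 = (I*√29)*4 = 4*I*√29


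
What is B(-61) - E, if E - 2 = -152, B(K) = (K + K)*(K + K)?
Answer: 15034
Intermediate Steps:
B(K) = 4*K² (B(K) = (2*K)*(2*K) = 4*K²)
E = -150 (E = 2 - 152 = -150)
B(-61) - E = 4*(-61)² - 1*(-150) = 4*3721 + 150 = 14884 + 150 = 15034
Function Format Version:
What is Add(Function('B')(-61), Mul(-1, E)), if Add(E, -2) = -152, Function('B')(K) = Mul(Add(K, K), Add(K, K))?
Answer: 15034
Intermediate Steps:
Function('B')(K) = Mul(4, Pow(K, 2)) (Function('B')(K) = Mul(Mul(2, K), Mul(2, K)) = Mul(4, Pow(K, 2)))
E = -150 (E = Add(2, -152) = -150)
Add(Function('B')(-61), Mul(-1, E)) = Add(Mul(4, Pow(-61, 2)), Mul(-1, -150)) = Add(Mul(4, 3721), 150) = Add(14884, 150) = 15034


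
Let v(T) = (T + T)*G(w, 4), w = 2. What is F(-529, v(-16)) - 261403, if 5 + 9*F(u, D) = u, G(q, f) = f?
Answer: -784387/3 ≈ -2.6146e+5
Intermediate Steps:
v(T) = 8*T (v(T) = (T + T)*4 = (2*T)*4 = 8*T)
F(u, D) = -5/9 + u/9
F(-529, v(-16)) - 261403 = (-5/9 + (1/9)*(-529)) - 261403 = (-5/9 - 529/9) - 261403 = -178/3 - 261403 = -784387/3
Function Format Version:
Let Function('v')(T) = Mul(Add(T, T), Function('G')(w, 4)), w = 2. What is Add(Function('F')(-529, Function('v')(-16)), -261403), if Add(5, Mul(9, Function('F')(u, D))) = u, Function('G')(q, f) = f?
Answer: Rational(-784387, 3) ≈ -2.6146e+5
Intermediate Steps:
Function('v')(T) = Mul(8, T) (Function('v')(T) = Mul(Add(T, T), 4) = Mul(Mul(2, T), 4) = Mul(8, T))
Function('F')(u, D) = Add(Rational(-5, 9), Mul(Rational(1, 9), u))
Add(Function('F')(-529, Function('v')(-16)), -261403) = Add(Add(Rational(-5, 9), Mul(Rational(1, 9), -529)), -261403) = Add(Add(Rational(-5, 9), Rational(-529, 9)), -261403) = Add(Rational(-178, 3), -261403) = Rational(-784387, 3)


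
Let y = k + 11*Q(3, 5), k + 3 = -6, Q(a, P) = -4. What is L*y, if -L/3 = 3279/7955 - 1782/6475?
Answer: 6064101/278425 ≈ 21.780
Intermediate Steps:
L = -114417/278425 (L = -3*(3279/7955 - 1782/6475) = -3*38139/278425 = -114417/278425 ≈ -0.41094)
k = -9 (k = -3 - 6 = -9)
y = -53 (y = -9 + 11*(-4) = -9 - 44 = -53)
L*y = -114417/278425*(-53) = 6064101/278425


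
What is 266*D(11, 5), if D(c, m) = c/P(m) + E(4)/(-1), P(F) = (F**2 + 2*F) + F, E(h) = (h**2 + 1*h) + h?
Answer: -126217/20 ≈ -6310.9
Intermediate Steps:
E(h) = h**2 + 2*h (E(h) = (h**2 + h) + h = (h + h**2) + h = h**2 + 2*h)
P(F) = F**2 + 3*F
D(c, m) = -24 + c/(m*(3 + m)) (D(c, m) = c/((m*(3 + m))) + (4*(2 + 4))/(-1) = c*(1/(m*(3 + m))) + (4*6)*(-1) = c/(m*(3 + m)) + 24*(-1) = c/(m*(3 + m)) - 24 = -24 + c/(m*(3 + m)))
266*D(11, 5) = 266*((11 - 24*5*(3 + 5))/(5*(3 + 5))) = 266*((1/5)*(11 - 24*5*8)/8) = 266*((1/5)*(1/8)*(11 - 960)) = 266*((1/5)*(1/8)*(-949)) = 266*(-949/40) = -126217/20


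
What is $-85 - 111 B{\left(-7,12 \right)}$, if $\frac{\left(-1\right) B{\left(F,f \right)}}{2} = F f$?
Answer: $-18733$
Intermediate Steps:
$B{\left(F,f \right)} = - 2 F f$
$-85 - 111 B{\left(-7,12 \right)} = -85 - 111 \left(\left(-2\right) \left(-7\right) 12\right) = -85 - 18648 = -18733$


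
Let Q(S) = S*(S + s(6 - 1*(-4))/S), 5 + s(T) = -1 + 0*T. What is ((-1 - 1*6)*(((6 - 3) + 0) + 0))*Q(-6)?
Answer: -630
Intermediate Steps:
s(T) = -6 (s(T) = -5 + (-1 + 0*T) = -5 + (-1 + 0) = -5 - 1 = -6)
Q(S) = S*(S - 6/S)
((-1 - 1*6)*(((6 - 3) + 0) + 0))*Q(-6) = ((-1 - 1*6)*(((6 - 3) + 0) + 0))*(-6 + (-6)²) = ((-1 - 6)*((3 + 0) + 0))*(-6 + 36) = -7*(3 + 0)*30 = -7*3*30 = -21*30 = -630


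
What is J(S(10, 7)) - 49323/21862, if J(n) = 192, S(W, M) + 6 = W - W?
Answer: 4148181/21862 ≈ 189.74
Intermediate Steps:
S(W, M) = -6 (S(W, M) = -6 + (W - W) = -6 + 0 = -6)
J(S(10, 7)) - 49323/21862 = 192 - 49323/21862 = 4148181/21862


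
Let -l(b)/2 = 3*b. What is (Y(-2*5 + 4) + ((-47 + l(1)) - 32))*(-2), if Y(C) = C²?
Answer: 98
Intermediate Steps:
l(b) = -6*b
(Y(-2*5 + 4) + ((-47 + l(1)) - 32))*(-2) = ((-2*5 + 4)² + ((-47 - 6*1) - 32))*(-2) = ((-10 + 4)² + ((-47 - 6) - 32))*(-2) = ((-6)² + (-53 - 32))*(-2) = (36 - 85)*(-2) = -49*(-2) = 98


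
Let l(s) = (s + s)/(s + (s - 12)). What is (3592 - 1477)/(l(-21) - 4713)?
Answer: -3807/8482 ≈ -0.44883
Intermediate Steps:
l(s) = 2*s/(-12 + 2*s) (l(s) = (2*s)/(s + (-12 + s)) = (2*s)/(-12 + 2*s) = 2*s/(-12 + 2*s))
(3592 - 1477)/(l(-21) - 4713) = (3592 - 1477)/(-21/(-6 - 21) - 4713) = 2115/(-21/(-27) - 4713) = 2115/(-21*(-1/27) - 4713) = 2115/(7/9 - 4713) = 2115/(-42410/9) = 2115*(-9/42410) = -3807/8482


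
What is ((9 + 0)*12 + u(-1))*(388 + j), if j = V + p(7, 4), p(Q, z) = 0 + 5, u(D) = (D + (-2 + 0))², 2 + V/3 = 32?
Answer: 56511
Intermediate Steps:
V = 90 (V = -6 + 3*32 = -6 + 96 = 90)
u(D) = (-2 + D)² (u(D) = (D - 2)² = (-2 + D)²)
p(Q, z) = 5
j = 95 (j = 90 + 5 = 95)
((9 + 0)*12 + u(-1))*(388 + j) = ((9 + 0)*12 + (-2 - 1)²)*(388 + 95) = (9*12 + (-3)²)*483 = (108 + 9)*483 = 117*483 = 56511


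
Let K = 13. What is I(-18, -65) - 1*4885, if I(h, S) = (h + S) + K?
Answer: -4955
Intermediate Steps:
I(h, S) = 13 + S + h (I(h, S) = (h + S) + 13 = (S + h) + 13 = 13 + S + h)
I(-18, -65) - 1*4885 = (13 - 65 - 18) - 1*4885 = -70 - 4885 = -4955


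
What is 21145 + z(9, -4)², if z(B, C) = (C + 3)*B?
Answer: 21226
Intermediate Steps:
z(B, C) = B*(3 + C) (z(B, C) = (3 + C)*B = B*(3 + C))
21145 + z(9, -4)² = 21145 + (9*(3 - 4))² = 21145 + (9*(-1))² = 21145 + (-9)² = 21145 + 81 = 21226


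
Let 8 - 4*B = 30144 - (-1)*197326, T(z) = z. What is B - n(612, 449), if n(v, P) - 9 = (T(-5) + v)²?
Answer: -850647/2 ≈ -4.2532e+5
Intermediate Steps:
n(v, P) = 9 + (-5 + v)²
B = -113731/2 (B = 2 - (30144 - (-1)*197326)/4 = 2 - (30144 - 1*(-197326))/4 = 2 - (30144 + 197326)/4 = 2 - ¼*227470 = 2 - 113735/2 = -113731/2 ≈ -56866.)
B - n(612, 449) = -113731/2 - (9 + (-5 + 612)²) = -113731/2 - (9 + 607²) = -113731/2 - (9 + 368449) = -113731/2 - 1*368458 = -113731/2 - 368458 = -850647/2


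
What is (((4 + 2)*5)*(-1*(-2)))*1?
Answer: 60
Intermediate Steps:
(((4 + 2)*5)*(-1*(-2)))*1 = ((6*5)*2)*1 = (30*2)*1 = 60*1 = 60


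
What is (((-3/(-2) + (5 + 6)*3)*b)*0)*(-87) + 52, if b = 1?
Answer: 52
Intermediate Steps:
(((-3/(-2) + (5 + 6)*3)*b)*0)*(-87) + 52 = (((-3/(-2) + (5 + 6)*3)*1)*0)*(-87) + 52 = (((-3*(-½) + 11*3)*1)*0)*(-87) + 52 = (((3/2 + 33)*1)*0)*(-87) + 52 = (((69/2)*1)*0)*(-87) + 52 = ((69/2)*0)*(-87) + 52 = 0*(-87) + 52 = 0 + 52 = 52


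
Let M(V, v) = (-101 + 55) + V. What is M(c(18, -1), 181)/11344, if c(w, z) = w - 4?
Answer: -2/709 ≈ -0.0028209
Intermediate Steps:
c(w, z) = -4 + w
M(V, v) = -46 + V
M(c(18, -1), 181)/11344 = (-46 + (-4 + 18))/11344 = (-46 + 14)*(1/11344) = -32*1/11344 = -2/709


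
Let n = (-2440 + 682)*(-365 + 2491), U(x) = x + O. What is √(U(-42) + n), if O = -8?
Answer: I*√3737558 ≈ 1933.3*I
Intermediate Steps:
U(x) = -8 + x (U(x) = x - 8 = -8 + x)
n = -3737508 (n = -1758*2126 = -3737508)
√(U(-42) + n) = √((-8 - 42) - 3737508) = √(-50 - 3737508) = √(-3737558) = I*√3737558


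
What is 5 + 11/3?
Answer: 26/3 ≈ 8.6667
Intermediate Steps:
5 + 11/3 = 26/3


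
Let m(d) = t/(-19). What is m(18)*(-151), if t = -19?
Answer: -151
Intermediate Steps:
m(d) = 1 (m(d) = -19/(-19) = -19*(-1/19) = 1)
m(18)*(-151) = 1*(-151) = -151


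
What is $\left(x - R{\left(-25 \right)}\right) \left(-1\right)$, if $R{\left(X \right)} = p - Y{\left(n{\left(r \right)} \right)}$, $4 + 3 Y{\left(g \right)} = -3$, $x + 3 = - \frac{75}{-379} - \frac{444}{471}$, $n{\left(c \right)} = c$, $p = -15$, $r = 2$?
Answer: $- \frac{1592636}{178509} \approx -8.9219$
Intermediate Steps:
$x = - \frac{222826}{59503}$ ($x = -3 - \left(- \frac{75}{379} + \frac{148}{157}\right) = -3 - \frac{44317}{59503} = - \frac{222826}{59503} \approx -3.7448$)
$Y{\left(g \right)} = - \frac{7}{3}$ ($Y{\left(g \right)} = - \frac{4}{3} + \frac{1}{3} \left(-3\right) = - \frac{4}{3} - 1 = - \frac{7}{3}$)
$R{\left(X \right)} = - \frac{38}{3}$ ($R{\left(X \right)} = -15 - - \frac{7}{3} = -15 + \frac{7}{3} = - \frac{38}{3}$)
$\left(x - R{\left(-25 \right)}\right) \left(-1\right) = \left(- \frac{222826}{59503} - - \frac{38}{3}\right) \left(-1\right) = \left(- \frac{222826}{59503} + \frac{38}{3}\right) \left(-1\right) = \frac{1592636}{178509} \left(-1\right) = - \frac{1592636}{178509}$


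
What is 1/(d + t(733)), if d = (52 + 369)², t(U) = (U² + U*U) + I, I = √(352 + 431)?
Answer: 139091/174116756442 - √87/522350269326 ≈ 7.9882e-7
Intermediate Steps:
I = 3*√87 (I = √783 = 3*√87 ≈ 27.982)
t(U) = 2*U² + 3*√87 (t(U) = (U² + U*U) + 3*√87 = (U² + U²) + 3*√87 = 2*U² + 3*√87)
d = 177241 (d = 421² = 177241)
1/(d + t(733)) = 1/(177241 + (2*733² + 3*√87)) = 1/(177241 + (2*537289 + 3*√87)) = 1/(177241 + (1074578 + 3*√87)) = 1/(1251819 + 3*√87)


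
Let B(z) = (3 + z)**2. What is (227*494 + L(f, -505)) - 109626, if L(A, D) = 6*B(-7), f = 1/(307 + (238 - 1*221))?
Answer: 2608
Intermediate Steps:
f = 1/324 (f = 1/(307 + (238 - 221)) = 1/(307 + 17) = 1/324 ≈ 0.0030864)
L(A, D) = 96 (L(A, D) = 6*(3 - 7)**2 = 6*(-4)**2 = 6*16 = 96)
(227*494 + L(f, -505)) - 109626 = (227*494 + 96) - 109626 = (112138 + 96) - 109626 = 112234 - 109626 = 2608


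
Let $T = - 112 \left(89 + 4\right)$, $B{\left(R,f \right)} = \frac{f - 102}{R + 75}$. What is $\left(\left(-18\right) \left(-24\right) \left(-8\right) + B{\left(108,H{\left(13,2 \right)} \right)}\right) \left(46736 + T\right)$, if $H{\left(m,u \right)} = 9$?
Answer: $- \frac{7657963040}{61} \approx -1.2554 \cdot 10^{8}$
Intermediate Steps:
$B{\left(R,f \right)} = \frac{-102 + f}{75 + R}$
$T = -10416$ ($T = \left(-112\right) 93 = -10416$)
$\left(\left(-18\right) \left(-24\right) \left(-8\right) + B{\left(108,H{\left(13,2 \right)} \right)}\right) \left(46736 + T\right) = \left(\left(-18\right) \left(-24\right) \left(-8\right) + \frac{-102 + 9}{75 + 108}\right) \left(46736 - 10416\right) = \left(432 \left(-8\right) + \frac{1}{183} \left(-93\right)\right) 36320 = \left(-3456 + \frac{1}{183} \left(-93\right)\right) 36320 = \left(-3456 - \frac{31}{61}\right) 36320 = \left(- \frac{210847}{61}\right) 36320 = - \frac{7657963040}{61}$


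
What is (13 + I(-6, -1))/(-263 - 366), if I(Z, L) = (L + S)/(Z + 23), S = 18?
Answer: -14/629 ≈ -0.022258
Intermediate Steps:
I(Z, L) = (18 + L)/(23 + Z) (I(Z, L) = (L + 18)/(Z + 23) = (18 + L)/(23 + Z))
(13 + I(-6, -1))/(-263 - 366) = (13 + (18 - 1)/(23 - 6))/(-263 - 366) = (13 + 17/17)/(-629) = (13 + (1/17)*17)*(-1/629) = (13 + 1)*(-1/629) = 14*(-1/629) = -14/629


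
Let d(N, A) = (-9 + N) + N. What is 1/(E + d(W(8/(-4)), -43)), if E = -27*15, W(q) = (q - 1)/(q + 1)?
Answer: -1/408 ≈ -0.0024510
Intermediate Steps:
W(q) = (-1 + q)/(1 + q)
E = -405
d(N, A) = -9 + 2*N
1/(E + d(W(8/(-4)), -43)) = 1/(-405 + (-9 + 2*((-1 + 8/(-4))/(1 + 8/(-4))))) = 1/(-405 + (-9 + 2*((-1 + 8*(-¼))/(1 + 8*(-¼))))) = 1/(-405 + (-9 + 2*((-1 - 2)/(1 - 2)))) = 1/(-405 + (-9 + 2*(-3/(-1)))) = 1/(-405 + (-9 + 2*(-1*(-3)))) = 1/(-405 + (-9 + 2*3)) = 1/(-405 + (-9 + 6)) = 1/(-405 - 3) = 1/(-408) = -1/408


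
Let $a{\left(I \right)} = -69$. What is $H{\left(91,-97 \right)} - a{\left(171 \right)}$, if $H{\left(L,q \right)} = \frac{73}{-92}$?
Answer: $\frac{6275}{92} \approx 68.207$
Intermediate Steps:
$H{\left(L,q \right)} = - \frac{73}{92}$ ($H{\left(L,q \right)} = 73 \left(- \frac{1}{92}\right) = - \frac{73}{92}$)
$H{\left(91,-97 \right)} - a{\left(171 \right)} = - \frac{73}{92} - -69 = - \frac{73}{92} + 69 = \frac{6275}{92}$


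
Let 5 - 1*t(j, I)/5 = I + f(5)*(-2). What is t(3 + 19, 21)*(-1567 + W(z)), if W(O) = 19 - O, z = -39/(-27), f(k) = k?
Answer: 139450/3 ≈ 46483.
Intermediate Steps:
z = 13/9 (z = -39*(-1/27) = 13/9 ≈ 1.4444)
t(j, I) = 75 - 5*I (t(j, I) = 25 - 5*(I + 5*(-2)) = 25 - 5*(I - 10) = 25 - 5*(-10 + I) = 25 + (50 - 5*I) = 75 - 5*I)
t(3 + 19, 21)*(-1567 + W(z)) = (75 - 5*21)*(-1567 + (19 - 1*13/9)) = (75 - 105)*(-1567 + (19 - 13/9)) = -30*(-1567 + 158/9) = -30*(-13945/9) = 139450/3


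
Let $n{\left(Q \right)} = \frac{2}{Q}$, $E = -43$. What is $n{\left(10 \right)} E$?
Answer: $- \frac{43}{5} \approx -8.6$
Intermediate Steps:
$n{\left(10 \right)} E = \frac{2}{10} \left(-43\right) = 2 \cdot \frac{1}{10} \left(-43\right) = \frac{1}{5} \left(-43\right) = - \frac{43}{5}$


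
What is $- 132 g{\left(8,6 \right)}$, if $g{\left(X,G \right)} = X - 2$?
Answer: $-792$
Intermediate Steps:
$g{\left(X,G \right)} = -2 + X$ ($g{\left(X,G \right)} = X - 2 = -2 + X$)
$- 132 g{\left(8,6 \right)} = - 132 \left(-2 + 8\right) = \left(-132\right) 6 = -792$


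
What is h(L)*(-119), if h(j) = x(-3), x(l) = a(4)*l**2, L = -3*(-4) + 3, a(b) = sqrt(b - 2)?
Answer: -1071*sqrt(2) ≈ -1514.6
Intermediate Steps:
a(b) = sqrt(-2 + b)
L = 15 (L = 12 + 3 = 15)
x(l) = sqrt(2)*l**2 (x(l) = sqrt(-2 + 4)*l**2 = sqrt(2)*l**2)
h(j) = 9*sqrt(2) (h(j) = sqrt(2)*(-3)**2 = sqrt(2)*9 = 9*sqrt(2))
h(L)*(-119) = (9*sqrt(2))*(-119) = -1071*sqrt(2)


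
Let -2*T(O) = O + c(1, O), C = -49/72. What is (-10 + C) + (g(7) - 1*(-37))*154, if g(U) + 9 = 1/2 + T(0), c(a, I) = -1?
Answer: 320783/72 ≈ 4455.3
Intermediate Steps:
C = -49/72 (C = -49*1/72 = -49/72 ≈ -0.68056)
T(O) = ½ - O/2 (T(O) = -(O - 1)/2 = -(-1 + O)/2 = ½ - O/2)
g(U) = -8 (g(U) = -9 + (1/2 + (½ - ½*0)) = -9 + (½ + (½ + 0)) = -9 + (½ + ½) = -9 + 1 = -8)
(-10 + C) + (g(7) - 1*(-37))*154 = (-10 - 49/72) + (-8 - 1*(-37))*154 = -769/72 + (-8 + 37)*154 = -769/72 + 29*154 = -769/72 + 4466 = 320783/72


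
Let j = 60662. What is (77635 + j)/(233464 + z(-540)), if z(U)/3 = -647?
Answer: 138297/231523 ≈ 0.59734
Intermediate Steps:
z(U) = -1941 (z(U) = 3*(-647) = -1941)
(77635 + j)/(233464 + z(-540)) = (77635 + 60662)/(233464 - 1941) = 138297/231523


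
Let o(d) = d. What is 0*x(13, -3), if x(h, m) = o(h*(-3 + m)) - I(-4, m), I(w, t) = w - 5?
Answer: 0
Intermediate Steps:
I(w, t) = -5 + w
x(h, m) = 9 + h*(-3 + m) (x(h, m) = h*(-3 + m) - (-5 - 4) = h*(-3 + m) - 1*(-9) = h*(-3 + m) + 9 = 9 + h*(-3 + m))
0*x(13, -3) = 0*(9 + 13*(-3 - 3)) = 0*(9 + 13*(-6)) = 0*(9 - 78) = 0*(-69) = 0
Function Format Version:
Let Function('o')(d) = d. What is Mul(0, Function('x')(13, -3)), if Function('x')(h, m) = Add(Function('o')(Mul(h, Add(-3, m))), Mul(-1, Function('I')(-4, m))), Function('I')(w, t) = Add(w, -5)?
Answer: 0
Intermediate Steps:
Function('I')(w, t) = Add(-5, w)
Function('x')(h, m) = Add(9, Mul(h, Add(-3, m))) (Function('x')(h, m) = Add(Mul(h, Add(-3, m)), Mul(-1, Add(-5, -4))) = Add(Mul(h, Add(-3, m)), Mul(-1, -9)) = Add(Mul(h, Add(-3, m)), 9) = Add(9, Mul(h, Add(-3, m))))
Mul(0, Function('x')(13, -3)) = Mul(0, Add(9, Mul(13, Add(-3, -3)))) = Mul(0, Add(9, Mul(13, -6))) = Mul(0, Add(9, -78)) = Mul(0, -69) = 0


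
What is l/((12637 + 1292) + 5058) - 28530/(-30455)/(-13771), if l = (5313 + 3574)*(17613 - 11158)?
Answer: 4811777031734363/1592613629907 ≈ 3021.3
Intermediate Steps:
l = 57365585 (l = 8887*6455 = 57365585)
l/((12637 + 1292) + 5058) - 28530/(-30455)/(-13771) = 57365585/((12637 + 1292) + 5058) - 28530/(-30455)/(-13771) = 57365585/(13929 + 5058) - 28530*(-1/30455)*(-1/13771) = 57365585/18987 + (5706/6091)*(-1/13771) = 57365585*(1/18987) - 5706/83879161 = 57365585/18987 - 5706/83879161 = 4811777031734363/1592613629907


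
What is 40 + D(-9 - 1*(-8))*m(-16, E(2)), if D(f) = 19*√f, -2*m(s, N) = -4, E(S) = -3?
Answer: 40 + 38*I ≈ 40.0 + 38.0*I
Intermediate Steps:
m(s, N) = 2 (m(s, N) = -½*(-4) = 2)
40 + D(-9 - 1*(-8))*m(-16, E(2)) = 40 + (19*√(-9 - 1*(-8)))*2 = 40 + (19*√(-9 + 8))*2 = 40 + (19*√(-1))*2 = 40 + (19*I)*2 = 40 + 38*I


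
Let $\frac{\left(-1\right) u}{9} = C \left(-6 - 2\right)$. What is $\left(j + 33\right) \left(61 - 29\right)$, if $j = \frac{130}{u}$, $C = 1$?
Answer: $\frac{10024}{9} \approx 1113.8$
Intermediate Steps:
$u = 72$ ($u = - 9 \cdot 1 \left(-6 - 2\right) = - 9 \cdot 1 \left(-8\right) = \left(-9\right) \left(-8\right) = 72$)
$j = \frac{65}{36}$ ($j = \frac{130}{72} = 130 \cdot \frac{1}{72} = \frac{65}{36} \approx 1.8056$)
$\left(j + 33\right) \left(61 - 29\right) = \left(\frac{65}{36} + 33\right) \left(61 - 29\right) = \frac{1253}{36} \cdot 32 = \frac{10024}{9}$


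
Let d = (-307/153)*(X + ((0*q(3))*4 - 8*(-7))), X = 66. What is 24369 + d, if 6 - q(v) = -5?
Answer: 3691003/153 ≈ 24124.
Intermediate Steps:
q(v) = 11 (q(v) = 6 - 1*(-5) = 6 + 5 = 11)
d = -37454/153 (d = (-307/153)*(66 + ((0*11)*4 - 8*(-7))) = (-307*1/153)*(66 + (0*4 + 56)) = -307*(66 + (0 + 56))/153 = -307*(66 + 56)/153 = -307/153*122 = -37454/153 ≈ -244.80)
24369 + d = 24369 - 37454/153 = 3691003/153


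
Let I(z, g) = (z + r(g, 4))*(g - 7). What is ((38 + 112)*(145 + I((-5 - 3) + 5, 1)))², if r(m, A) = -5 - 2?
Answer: 945562500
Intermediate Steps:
r(m, A) = -7
I(z, g) = (-7 + g)*(-7 + z) (I(z, g) = (z - 7)*(g - 7) = (-7 + z)*(-7 + g) = (-7 + g)*(-7 + z))
((38 + 112)*(145 + I((-5 - 3) + 5, 1)))² = ((38 + 112)*(145 + (49 - 7*1 - 7*((-5 - 3) + 5) + 1*((-5 - 3) + 5))))² = (150*(145 + (49 - 7 - 7*(-8 + 5) + 1*(-8 + 5))))² = (150*(145 + (49 - 7 - 7*(-3) + 1*(-3))))² = (150*(145 + (49 - 7 + 21 - 3)))² = (150*(145 + 60))² = (150*205)² = 30750² = 945562500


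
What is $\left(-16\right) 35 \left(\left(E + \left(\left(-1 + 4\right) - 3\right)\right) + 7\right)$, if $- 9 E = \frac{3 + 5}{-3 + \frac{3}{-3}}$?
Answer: $- \frac{36400}{9} \approx -4044.4$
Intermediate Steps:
$E = \frac{2}{9}$ ($E = - \frac{\left(3 + 5\right) \frac{1}{-3 + \frac{3}{-3}}}{9} = - \frac{8 \frac{1}{-3 + 3 \left(- \frac{1}{3}\right)}}{9} = - \frac{8 \frac{1}{-3 - 1}}{9} = - \frac{8 \frac{1}{-4}}{9} = - \frac{8 \left(- \frac{1}{4}\right)}{9} = \left(- \frac{1}{9}\right) \left(-2\right) = \frac{2}{9} \approx 0.22222$)
$\left(-16\right) 35 \left(\left(E + \left(\left(-1 + 4\right) - 3\right)\right) + 7\right) = \left(-16\right) 35 \left(\left(\frac{2}{9} + \left(\left(-1 + 4\right) - 3\right)\right) + 7\right) = - 560 \left(\left(\frac{2}{9} + \left(3 - 3\right)\right) + 7\right) = - 560 \left(\left(\frac{2}{9} + 0\right) + 7\right) = - 560 \left(\frac{2}{9} + 7\right) = \left(-560\right) \frac{65}{9} = - \frac{36400}{9}$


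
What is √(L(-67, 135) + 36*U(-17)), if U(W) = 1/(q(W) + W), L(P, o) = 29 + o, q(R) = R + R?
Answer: 2*√11798/17 ≈ 12.779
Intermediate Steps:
q(R) = 2*R
U(W) = 1/(3*W) (U(W) = 1/(2*W + W) = 1/(3*W))
√(L(-67, 135) + 36*U(-17)) = √((29 + 135) + 36*((⅓)/(-17))) = √(164 + 36*((⅓)*(-1/17))) = √(164 + 36*(-1/51)) = √(164 - 12/17) = √(2776/17) = 2*√11798/17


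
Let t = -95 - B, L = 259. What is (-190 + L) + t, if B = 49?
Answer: -75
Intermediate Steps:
t = -144 (t = -95 - 1*49 = -95 - 49 = -144)
(-190 + L) + t = (-190 + 259) - 144 = 69 - 144 = -75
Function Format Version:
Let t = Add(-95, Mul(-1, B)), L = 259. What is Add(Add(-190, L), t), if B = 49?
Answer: -75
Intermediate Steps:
t = -144 (t = Add(-95, Mul(-1, 49)) = Add(-95, -49) = -144)
Add(Add(-190, L), t) = Add(Add(-190, 259), -144) = Add(69, -144) = -75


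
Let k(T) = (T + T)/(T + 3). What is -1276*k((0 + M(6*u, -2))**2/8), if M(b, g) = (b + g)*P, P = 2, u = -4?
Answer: -78416/31 ≈ -2529.5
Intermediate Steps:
M(b, g) = 2*b + 2*g (M(b, g) = (b + g)*2 = 2*b + 2*g)
k(T) = 2*T/(3 + T) (k(T) = (2*T)/(3 + T) = 2*T/(3 + T))
-1276*k((0 + M(6*u, -2))**2/8) = -2552*(0 + (2*(6*(-4)) + 2*(-2)))**2/8/(3 + (0 + (2*(6*(-4)) + 2*(-2)))**2/8) = -2552*(0 + (2*(-24) - 4))**2*(1/8)/(3 + (0 + (2*(-24) - 4))**2*(1/8)) = -2552*(0 + (-48 - 4))**2*(1/8)/(3 + (0 + (-48 - 4))**2*(1/8)) = -2552*(0 - 52)**2*(1/8)/(3 + (0 - 52)**2*(1/8)) = -2552*(-52)**2*(1/8)/(3 + (-52)**2*(1/8)) = -2552*2704*(1/8)/(3 + 2704*(1/8)) = -2552*338/(3 + 338) = -2552*338/341 = -1276*676/341 = -78416/31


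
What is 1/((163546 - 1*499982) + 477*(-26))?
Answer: -1/348838 ≈ -2.8667e-6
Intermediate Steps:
1/((163546 - 1*499982) + 477*(-26)) = 1/((163546 - 499982) - 12402) = 1/(-336436 - 12402) = 1/(-348838) = -1/348838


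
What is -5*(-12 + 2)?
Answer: 50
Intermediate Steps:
-5*(-12 + 2) = -5*(-10) = 50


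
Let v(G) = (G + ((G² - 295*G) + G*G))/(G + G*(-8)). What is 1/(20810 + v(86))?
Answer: 7/145792 ≈ 4.8014e-5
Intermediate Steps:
v(G) = -(-294*G + 2*G²)/(7*G) (v(G) = (G + ((G² - 295*G) + G²))/(G - 8*G) = (G + (-295*G + 2*G²))/((-7*G)) = (-294*G + 2*G²)*(-1/(7*G)) = -(-294*G + 2*G²)/(7*G))
1/(20810 + v(86)) = 1/(20810 + (42 - 2/7*86)) = 1/(20810 + (42 - 172/7)) = 1/(20810 + 122/7) = 1/(145792/7) = 7/145792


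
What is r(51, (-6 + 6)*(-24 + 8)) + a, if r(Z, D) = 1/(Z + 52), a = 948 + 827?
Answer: 182826/103 ≈ 1775.0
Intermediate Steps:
a = 1775
r(Z, D) = 1/(52 + Z)
r(51, (-6 + 6)*(-24 + 8)) + a = 1/(52 + 51) + 1775 = 1/103 + 1775 = 182826/103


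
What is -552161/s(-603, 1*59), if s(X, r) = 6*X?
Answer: 552161/3618 ≈ 152.61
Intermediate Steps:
-552161/s(-603, 1*59) = -552161/(6*(-603)) = -552161/(-3618) = -552161*(-1/3618) = 552161/3618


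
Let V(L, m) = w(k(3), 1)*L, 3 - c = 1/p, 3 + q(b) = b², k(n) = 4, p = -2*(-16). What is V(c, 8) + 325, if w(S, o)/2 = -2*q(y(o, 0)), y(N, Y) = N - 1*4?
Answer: 1015/4 ≈ 253.75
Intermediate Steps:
p = 32
y(N, Y) = -4 + N (y(N, Y) = N - 4 = -4 + N)
q(b) = -3 + b²
c = 95/32 (c = 3 - 1/32 = 95/32 ≈ 2.9688)
w(S, o) = 12 - 4*(-4 + o)² (w(S, o) = 2*(-2*(-3 + (-4 + o)²)) = 2*(6 - 2*(-4 + o)²) = 12 - 4*(-4 + o)²)
V(L, m) = -24*L (V(L, m) = (12 - 4*(-4 + 1)²)*L = (12 - 4*(-3)²)*L = (12 - 4*9)*L = (12 - 36)*L = -24*L)
V(c, 8) + 325 = -24*95/32 + 325 = -285/4 + 325 = 1015/4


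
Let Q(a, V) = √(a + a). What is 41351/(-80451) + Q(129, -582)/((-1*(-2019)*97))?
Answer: -41351/80451 + √258/195843 ≈ -0.51391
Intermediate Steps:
Q(a, V) = √2*√a (Q(a, V) = √(2*a) = √2*√a)
41351/(-80451) + Q(129, -582)/((-1*(-2019)*97)) = 41351/(-80451) + (√2*√129)/((-1*(-2019)*97)) = 41351*(-1/80451) + √258/((2019*97)) = -41351/80451 + √258/195843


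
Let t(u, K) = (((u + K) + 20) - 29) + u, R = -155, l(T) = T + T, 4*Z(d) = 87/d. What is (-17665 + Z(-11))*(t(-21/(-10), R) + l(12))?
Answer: 527818613/220 ≈ 2.3992e+6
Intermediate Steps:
Z(d) = 87/(4*d) (Z(d) = (87/d)/4 = 87/(4*d))
l(T) = 2*T
t(u, K) = -9 + K + 2*u (t(u, K) = (((K + u) + 20) - 29) + u = ((20 + K + u) - 29) + u = (-9 + K + u) + u = -9 + K + 2*u)
(-17665 + Z(-11))*(t(-21/(-10), R) + l(12)) = (-17665 + (87/4)/(-11))*((-9 - 155 + 2*(-21/(-10))) + 2*12) = (-17665 + (87/4)*(-1/11))*((-9 - 155 + 2*(-21*(-1/10))) + 24) = (-17665 - 87/44)*((-9 - 155 + 2*(21/10)) + 24) = -777347*((-9 - 155 + 21/5) + 24)/44 = -777347*(-799/5 + 24)/44 = -777347/44*(-679/5) = 527818613/220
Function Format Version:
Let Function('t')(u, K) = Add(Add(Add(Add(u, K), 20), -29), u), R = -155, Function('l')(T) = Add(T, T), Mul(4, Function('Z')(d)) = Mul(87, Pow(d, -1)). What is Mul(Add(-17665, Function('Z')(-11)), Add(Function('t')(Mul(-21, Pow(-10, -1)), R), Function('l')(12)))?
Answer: Rational(527818613, 220) ≈ 2.3992e+6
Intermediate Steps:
Function('Z')(d) = Mul(Rational(87, 4), Pow(d, -1)) (Function('Z')(d) = Mul(Rational(1, 4), Mul(87, Pow(d, -1))) = Mul(Rational(87, 4), Pow(d, -1)))
Function('l')(T) = Mul(2, T)
Function('t')(u, K) = Add(-9, K, Mul(2, u)) (Function('t')(u, K) = Add(Add(Add(Add(K, u), 20), -29), u) = Add(Add(Add(20, K, u), -29), u) = Add(Add(-9, K, u), u) = Add(-9, K, Mul(2, u)))
Mul(Add(-17665, Function('Z')(-11)), Add(Function('t')(Mul(-21, Pow(-10, -1)), R), Function('l')(12))) = Mul(Add(-17665, Mul(Rational(87, 4), Pow(-11, -1))), Add(Add(-9, -155, Mul(2, Mul(-21, Pow(-10, -1)))), Mul(2, 12))) = Mul(Add(-17665, Mul(Rational(87, 4), Rational(-1, 11))), Add(Add(-9, -155, Mul(2, Mul(-21, Rational(-1, 10)))), 24)) = Mul(Add(-17665, Rational(-87, 44)), Add(Add(-9, -155, Mul(2, Rational(21, 10))), 24)) = Mul(Rational(-777347, 44), Add(Add(-9, -155, Rational(21, 5)), 24)) = Mul(Rational(-777347, 44), Add(Rational(-799, 5), 24)) = Mul(Rational(-777347, 44), Rational(-679, 5)) = Rational(527818613, 220)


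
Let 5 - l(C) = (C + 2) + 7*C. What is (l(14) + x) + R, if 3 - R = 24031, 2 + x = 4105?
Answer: -20034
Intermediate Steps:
l(C) = 3 - 8*C (l(C) = 5 - ((C + 2) + 7*C) = 5 - ((2 + C) + 7*C) = 5 - (2 + 8*C) = 5 + (-2 - 8*C) = 3 - 8*C)
x = 4103 (x = -2 + 4105 = 4103)
R = -24028 (R = 3 - 1*24031 = 3 - 24031 = -24028)
(l(14) + x) + R = ((3 - 8*14) + 4103) - 24028 = ((3 - 112) + 4103) - 24028 = (-109 + 4103) - 24028 = 3994 - 24028 = -20034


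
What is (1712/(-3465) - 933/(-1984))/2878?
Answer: -163763/19784983680 ≈ -8.2771e-6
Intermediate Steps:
(1712/(-3465) - 933/(-1984))/2878 = (1712*(-1/3465) - 933*(-1/1984))*(1/2878) = (-1712/3465 + 933/1984)*(1/2878) = -163763/6874560*1/2878 = -163763/19784983680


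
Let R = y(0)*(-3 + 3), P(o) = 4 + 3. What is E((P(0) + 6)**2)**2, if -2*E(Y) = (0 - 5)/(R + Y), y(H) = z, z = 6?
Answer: 25/114244 ≈ 0.00021883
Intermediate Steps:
P(o) = 7
y(H) = 6
R = 0 (R = 6*(-3 + 3) = 6*0 = 0)
E(Y) = 5/(2*Y) (E(Y) = -(0 - 5)/(2*(0 + Y)) = -(-5)/(2*Y) = 5/(2*Y))
E((P(0) + 6)**2)**2 = (5/(2*((7 + 6)**2)))**2 = (5/(2*(13**2)))**2 = ((5/2)/169)**2 = ((5/2)*(1/169))**2 = (5/338)**2 = 25/114244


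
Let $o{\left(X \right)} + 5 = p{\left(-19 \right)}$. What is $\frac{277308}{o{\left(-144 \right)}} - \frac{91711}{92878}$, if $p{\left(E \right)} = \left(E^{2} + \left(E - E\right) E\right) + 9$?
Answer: $\frac{25722337909}{33900470} \approx 758.76$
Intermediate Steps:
$p{\left(E \right)} = 9 + E^{2}$ ($p{\left(E \right)} = \left(E^{2} + 0 E\right) + 9 = \left(E^{2} + 0\right) + 9 = E^{2} + 9 = 9 + E^{2}$)
$o{\left(X \right)} = 365$ ($o{\left(X \right)} = -5 + \left(9 + \left(-19\right)^{2}\right) = -5 + \left(9 + 361\right) = -5 + 370 = 365$)
$\frac{277308}{o{\left(-144 \right)}} - \frac{91711}{92878} = \frac{277308}{365} - \frac{91711}{92878} = \frac{25722337909}{33900470}$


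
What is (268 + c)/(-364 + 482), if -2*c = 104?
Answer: 108/59 ≈ 1.8305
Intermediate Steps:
c = -52 (c = -½*104 = -52)
(268 + c)/(-364 + 482) = (268 - 52)/(-364 + 482) = 216/118 = 216*(1/118) = 108/59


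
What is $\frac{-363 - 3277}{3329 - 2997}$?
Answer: $- \frac{910}{83} \approx -10.964$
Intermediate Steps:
$\frac{-363 - 3277}{3329 - 2997} = - \frac{3640}{332} = \left(-3640\right) \frac{1}{332} = - \frac{910}{83}$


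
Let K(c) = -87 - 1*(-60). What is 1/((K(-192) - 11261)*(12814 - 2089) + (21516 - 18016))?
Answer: -1/121060300 ≈ -8.2603e-9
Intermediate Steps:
K(c) = -27 (K(c) = -87 + 60 = -27)
1/((K(-192) - 11261)*(12814 - 2089) + (21516 - 18016)) = 1/((-27 - 11261)*(12814 - 2089) + (21516 - 18016)) = 1/(-11288*10725 + 3500) = 1/(-121063800 + 3500) = 1/(-121060300) = -1/121060300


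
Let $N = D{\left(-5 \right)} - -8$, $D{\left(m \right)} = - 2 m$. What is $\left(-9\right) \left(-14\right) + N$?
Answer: $144$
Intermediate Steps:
$N = 18$ ($N = \left(-2\right) \left(-5\right) - -8 = 10 + 8 = 18$)
$\left(-9\right) \left(-14\right) + N = \left(-9\right) \left(-14\right) + 18 = 126 + 18 = 144$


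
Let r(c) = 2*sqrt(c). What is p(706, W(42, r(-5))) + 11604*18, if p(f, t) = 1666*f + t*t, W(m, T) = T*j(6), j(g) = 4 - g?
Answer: 1384988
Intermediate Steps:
W(m, T) = -2*T (W(m, T) = T*(4 - 1*6) = T*(4 - 6) = T*(-2) = -2*T)
p(f, t) = t**2 + 1666*f (p(f, t) = 1666*f + t**2 = t**2 + 1666*f)
p(706, W(42, r(-5))) + 11604*18 = ((-4*sqrt(-5))**2 + 1666*706) + 11604*18 = ((-4*I*sqrt(5))**2 + 1176196) + 208872 = (-80 + 1176196) + 208872 = 1176116 + 208872 = 1384988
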